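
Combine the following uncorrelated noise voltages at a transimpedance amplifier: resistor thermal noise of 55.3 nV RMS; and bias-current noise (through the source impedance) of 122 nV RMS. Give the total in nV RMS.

134 nV

Uncorrelated sources add in power (mean-square): V_tot = √(ΣV_i²)
V_tot = √[(5.53×10⁻⁸)² + (1.22×10⁻⁷)²] = 1.34×10⁻⁷ V = 134 nV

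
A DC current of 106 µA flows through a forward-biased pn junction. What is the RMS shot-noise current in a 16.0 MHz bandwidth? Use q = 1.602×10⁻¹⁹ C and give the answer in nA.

23.3 nA

I_n = √(2qI·B)
2qI·B = 2 × 1.602×10⁻¹⁹ × 1.06×10⁻⁴ × 1.60×10⁷ = 5.43×10⁻¹⁶ A²
I_n = √(5.43×10⁻¹⁶) = 2.33×10⁻⁸ A = 23.3 nA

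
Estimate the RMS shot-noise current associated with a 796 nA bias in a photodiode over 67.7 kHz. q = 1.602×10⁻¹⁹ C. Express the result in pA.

131 pA

I_n = √(2qI·B)
2qI·B = 2 × 1.602×10⁻¹⁹ × 7.96×10⁻⁷ × 6.77×10⁴ = 1.73×10⁻²⁰ A²
I_n = √(1.73×10⁻²⁰) = 1.31×10⁻¹⁰ A = 131 pA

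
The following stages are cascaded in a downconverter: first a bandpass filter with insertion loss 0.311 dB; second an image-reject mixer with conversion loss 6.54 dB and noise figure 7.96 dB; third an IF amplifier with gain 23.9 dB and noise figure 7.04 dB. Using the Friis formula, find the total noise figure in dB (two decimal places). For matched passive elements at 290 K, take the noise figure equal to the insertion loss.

14.21 dB

Convert to linear (a loss of L dB is a gain of −L dB): F_i = 10^(NF_i/10), G_i = 10^(G_i,dB/10)
  Stage 1: F_1 = 10^(0.311/10) = 1.074, G_1 = 10^(−0.311/10) = 0.9309
  Stage 2: F_2 = 10^(7.96/10) = 6.252, G_2 = 10^(−6.54/10) = 0.2218
  Stage 3: F_3 = 10^(7.04/10) = 5.058, G_3 = 10^(23.9/10) = 245.5
Friis cascade:
  F = 1.074 + (6.252 − 1)/0.9309 + (5.058 − 1)/0.2065 = 26.37
NF = 10 log₁₀(26.37) = 14.21 dB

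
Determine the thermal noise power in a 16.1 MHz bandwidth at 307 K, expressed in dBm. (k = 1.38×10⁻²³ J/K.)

P_n = kTB = 1.38×10⁻²³ × 307 × 1.61×10⁷ = 6.82×10⁻¹⁴ W
In dBm: 10 log₁₀(6.82×10⁻¹⁴ / 10⁻³) = −101.7 dBm

−101.7 dBm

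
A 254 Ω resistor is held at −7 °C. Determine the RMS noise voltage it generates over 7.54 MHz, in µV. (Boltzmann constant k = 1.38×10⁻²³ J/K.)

5.30 µV

T = −7 °C + 273.15 = 266.15 K
V_n = √(4kTRB)
4kTRB = 4 × 1.38×10⁻²³ × 266.15 × 2.54×10² × 7.54×10⁶ = 2.81×10⁻¹¹ V²
V_n = √(2.81×10⁻¹¹) = 5.30×10⁻⁶ V = 5.30 µV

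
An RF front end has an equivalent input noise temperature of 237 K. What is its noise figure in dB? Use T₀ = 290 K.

F = 1 + T_e/T₀ = 1 + 237/290 = 1.81724
NF = 10 log₁₀(1.81724) = 2.59 dB

2.59 dB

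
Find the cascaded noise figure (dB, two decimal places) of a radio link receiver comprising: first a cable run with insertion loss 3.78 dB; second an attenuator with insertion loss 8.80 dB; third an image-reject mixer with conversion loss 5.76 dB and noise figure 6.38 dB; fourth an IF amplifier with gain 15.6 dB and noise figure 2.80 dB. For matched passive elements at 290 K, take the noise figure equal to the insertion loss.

Convert to linear (a loss of L dB is a gain of −L dB): F_i = 10^(NF_i/10), G_i = 10^(G_i,dB/10)
  Stage 1: F_1 = 10^(3.78/10) = 2.388, G_1 = 10^(−3.78/10) = 0.4188
  Stage 2: F_2 = 10^(8.80/10) = 7.586, G_2 = 10^(−8.80/10) = 0.1318
  Stage 3: F_3 = 10^(6.38/10) = 4.345, G_3 = 10^(−5.76/10) = 0.2655
  Stage 4: F_4 = 10^(2.80/10) = 1.905, G_4 = 10^(15.6/10) = 36.31
Friis cascade:
  F = 2.388 + (7.586 − 1)/0.4188 + (4.345 − 1)/0.05521 + (1.905 − 1)/0.01466 = 140.5
NF = 10 log₁₀(140.5) = 21.48 dB

21.48 dB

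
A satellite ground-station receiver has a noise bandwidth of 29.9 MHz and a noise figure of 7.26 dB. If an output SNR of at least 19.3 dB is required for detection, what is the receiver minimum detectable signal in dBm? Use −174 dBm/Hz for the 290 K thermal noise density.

Sensitivity = −174 + 10 log₁₀(B) + NF + SNR_min
= −174 + 74.76 + 7.26 + 19.3
= −72.68 dBm → −72.7 dBm

−72.7 dBm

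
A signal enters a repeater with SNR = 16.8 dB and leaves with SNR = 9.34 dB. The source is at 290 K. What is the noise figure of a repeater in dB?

NF (dB) = SNR_in(dB) − SNR_out(dB) when the source is at T₀
NF = 16.8 − 9.34 = 7.46 dB

7.46 dB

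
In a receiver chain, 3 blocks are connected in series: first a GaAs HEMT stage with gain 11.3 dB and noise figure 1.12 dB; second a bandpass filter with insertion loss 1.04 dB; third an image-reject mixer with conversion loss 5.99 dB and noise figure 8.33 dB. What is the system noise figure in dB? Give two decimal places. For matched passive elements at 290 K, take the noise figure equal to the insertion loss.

2.70 dB

Convert to linear (a loss of L dB is a gain of −L dB): F_i = 10^(NF_i/10), G_i = 10^(G_i,dB/10)
  Stage 1: F_1 = 10^(1.12/10) = 1.294, G_1 = 10^(11.3/10) = 13.49
  Stage 2: F_2 = 10^(1.04/10) = 1.271, G_2 = 10^(−1.04/10) = 0.7870
  Stage 3: F_3 = 10^(8.33/10) = 6.808, G_3 = 10^(−5.99/10) = 0.2518
Friis cascade:
  F = 1.294 + (1.271 − 1)/13.49 + (6.808 − 1)/10.62 = 1.861
NF = 10 log₁₀(1.861) = 2.70 dB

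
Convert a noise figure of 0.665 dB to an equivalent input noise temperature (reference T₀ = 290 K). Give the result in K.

F = 10^(0.665/10) = 1.16547
T_e = (F − 1)·T₀ = (1.16547 − 1) × 290 = 48.0 K

48.0 K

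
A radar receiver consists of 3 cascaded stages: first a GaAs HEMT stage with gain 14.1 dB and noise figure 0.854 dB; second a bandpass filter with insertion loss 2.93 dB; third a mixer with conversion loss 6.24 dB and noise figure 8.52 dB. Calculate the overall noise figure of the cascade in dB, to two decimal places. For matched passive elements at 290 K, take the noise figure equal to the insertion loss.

2.36 dB

Convert to linear (a loss of L dB is a gain of −L dB): F_i = 10^(NF_i/10), G_i = 10^(G_i,dB/10)
  Stage 1: F_1 = 10^(0.854/10) = 1.217, G_1 = 10^(14.1/10) = 25.70
  Stage 2: F_2 = 10^(2.93/10) = 1.963, G_2 = 10^(−2.93/10) = 0.5093
  Stage 3: F_3 = 10^(8.52/10) = 7.112, G_3 = 10^(−6.24/10) = 0.2377
Friis cascade:
  F = 1.217 + (1.963 − 1)/25.70 + (7.112 − 1)/13.09 = 1.722
NF = 10 log₁₀(1.722) = 2.36 dB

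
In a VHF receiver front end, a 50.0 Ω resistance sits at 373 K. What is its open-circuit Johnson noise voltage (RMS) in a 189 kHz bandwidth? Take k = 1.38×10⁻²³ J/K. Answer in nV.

441 nV

V_n = √(4kTRB)
4kTRB = 4 × 1.38×10⁻²³ × 373 × 5.00×10¹ × 1.89×10⁵ = 1.95×10⁻¹³ V²
V_n = √(1.95×10⁻¹³) = 4.41×10⁻⁷ V = 441 nV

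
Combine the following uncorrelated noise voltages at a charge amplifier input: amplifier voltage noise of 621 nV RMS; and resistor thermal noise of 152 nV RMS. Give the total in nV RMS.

639 nV

Uncorrelated sources add in power (mean-square): V_tot = √(ΣV_i²)
V_tot = √[(6.21×10⁻⁷)² + (1.52×10⁻⁷)²] = 6.39×10⁻⁷ V = 639 nV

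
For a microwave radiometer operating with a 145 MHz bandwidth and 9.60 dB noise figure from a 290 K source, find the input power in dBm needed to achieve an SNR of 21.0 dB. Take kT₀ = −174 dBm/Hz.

Sensitivity = −174 + 10 log₁₀(B) + NF + SNR_min
= −174 + 81.61 + 9.60 + 21.0
= −61.79 dBm → −61.8 dBm

−61.8 dBm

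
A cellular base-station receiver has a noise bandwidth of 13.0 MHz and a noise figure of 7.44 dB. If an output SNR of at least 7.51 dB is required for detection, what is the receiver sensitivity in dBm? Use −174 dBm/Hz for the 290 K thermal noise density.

−87.9 dBm

Sensitivity = −174 + 10 log₁₀(B) + NF + SNR_min
= −174 + 71.14 + 7.44 + 7.51
= −87.91 dBm → −87.9 dBm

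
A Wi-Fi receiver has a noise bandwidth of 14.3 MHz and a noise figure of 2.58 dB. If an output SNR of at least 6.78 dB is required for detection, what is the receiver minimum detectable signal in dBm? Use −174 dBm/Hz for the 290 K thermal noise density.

Sensitivity = −174 + 10 log₁₀(B) + NF + SNR_min
= −174 + 71.55 + 2.58 + 6.78
= −93.09 dBm → −93.1 dBm

−93.1 dBm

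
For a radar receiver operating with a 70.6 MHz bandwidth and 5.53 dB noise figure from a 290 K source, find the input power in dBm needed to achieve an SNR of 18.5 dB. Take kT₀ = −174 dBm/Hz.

Sensitivity = −174 + 10 log₁₀(B) + NF + SNR_min
= −174 + 78.49 + 5.53 + 18.5
= −71.48 dBm → −71.5 dBm

−71.5 dBm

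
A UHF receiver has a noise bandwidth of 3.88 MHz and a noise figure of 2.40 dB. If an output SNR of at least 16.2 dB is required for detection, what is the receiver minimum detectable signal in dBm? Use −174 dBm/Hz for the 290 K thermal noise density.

Sensitivity = −174 + 10 log₁₀(B) + NF + SNR_min
= −174 + 65.89 + 2.40 + 16.2
= −89.51 dBm → −89.5 dBm

−89.5 dBm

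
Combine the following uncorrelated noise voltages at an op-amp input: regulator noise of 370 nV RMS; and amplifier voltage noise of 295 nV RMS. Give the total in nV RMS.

473 nV

Uncorrelated sources add in power (mean-square): V_tot = √(ΣV_i²)
V_tot = √[(3.70×10⁻⁷)² + (2.95×10⁻⁷)²] = 4.73×10⁻⁷ V = 473 nV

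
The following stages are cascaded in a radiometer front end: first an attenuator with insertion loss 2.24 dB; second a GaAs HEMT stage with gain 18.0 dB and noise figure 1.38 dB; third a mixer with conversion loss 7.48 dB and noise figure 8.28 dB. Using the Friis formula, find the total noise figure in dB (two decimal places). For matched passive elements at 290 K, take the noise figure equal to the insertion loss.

Convert to linear (a loss of L dB is a gain of −L dB): F_i = 10^(NF_i/10), G_i = 10^(G_i,dB/10)
  Stage 1: F_1 = 10^(2.24/10) = 1.675, G_1 = 10^(−2.24/10) = 0.5970
  Stage 2: F_2 = 10^(1.38/10) = 1.374, G_2 = 10^(18.0/10) = 63.10
  Stage 3: F_3 = 10^(8.28/10) = 6.730, G_3 = 10^(−7.48/10) = 0.1786
Friis cascade:
  F = 1.675 + (1.374 − 1)/0.5970 + (6.730 − 1)/37.67 = 2.454
NF = 10 log₁₀(2.454) = 3.90 dB

3.90 dB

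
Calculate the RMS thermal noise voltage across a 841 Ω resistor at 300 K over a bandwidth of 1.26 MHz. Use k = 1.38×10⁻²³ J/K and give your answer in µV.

V_n = √(4kTRB)
4kTRB = 4 × 1.38×10⁻²³ × 300 × 8.41×10² × 1.26×10⁶ = 1.75×10⁻¹¹ V²
V_n = √(1.75×10⁻¹¹) = 4.19×10⁻⁶ V = 4.19 µV

4.19 µV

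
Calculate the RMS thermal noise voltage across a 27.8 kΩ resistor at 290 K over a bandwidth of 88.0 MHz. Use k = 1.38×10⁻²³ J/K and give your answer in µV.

198 µV

V_n = √(4kTRB)
4kTRB = 4 × 1.38×10⁻²³ × 290 × 2.78×10⁴ × 8.80×10⁷ = 3.92×10⁻⁸ V²
V_n = √(3.92×10⁻⁸) = 1.98×10⁻⁴ V = 198 µV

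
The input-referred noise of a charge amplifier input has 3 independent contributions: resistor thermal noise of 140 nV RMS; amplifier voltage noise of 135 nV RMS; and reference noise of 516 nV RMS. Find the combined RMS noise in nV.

Uncorrelated sources add in power (mean-square): V_tot = √(ΣV_i²)
V_tot = √[(1.40×10⁻⁷)² + (1.35×10⁻⁷)² + (5.16×10⁻⁷)²] = 5.51×10⁻⁷ V = 551 nV

551 nV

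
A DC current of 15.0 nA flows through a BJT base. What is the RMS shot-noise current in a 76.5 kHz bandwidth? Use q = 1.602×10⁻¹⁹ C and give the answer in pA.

19.2 pA

I_n = √(2qI·B)
2qI·B = 2 × 1.602×10⁻¹⁹ × 1.50×10⁻⁸ × 7.65×10⁴ = 3.68×10⁻²² A²
I_n = √(3.68×10⁻²²) = 1.92×10⁻¹¹ A = 19.2 pA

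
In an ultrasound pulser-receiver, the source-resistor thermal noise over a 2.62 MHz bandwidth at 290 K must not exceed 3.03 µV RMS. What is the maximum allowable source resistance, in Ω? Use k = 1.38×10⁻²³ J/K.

219 Ω

Johnson–Nyquist: V_n = √(4kTRB) ⇒ R = V_n² / (4kTB)
4kTB = 4 × 1.38×10⁻²³ × 290 × 2.62×10⁶ = 4.19×10⁻¹⁴
R = (3.03×10⁻⁶)² / 4.19×10⁻¹⁴ = 2.19×10² Ω = 219 Ω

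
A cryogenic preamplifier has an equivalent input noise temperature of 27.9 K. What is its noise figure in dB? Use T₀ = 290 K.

F = 1 + T_e/T₀ = 1 + 27.9/290 = 1.09621
NF = 10 log₁₀(1.09621) = 0.399 dB

0.399 dB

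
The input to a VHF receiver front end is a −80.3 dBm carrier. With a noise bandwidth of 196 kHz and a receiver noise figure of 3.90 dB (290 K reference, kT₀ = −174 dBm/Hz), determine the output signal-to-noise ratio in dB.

36.9 dB

Noise floor: N = −174 + 10 log₁₀(B) + NF
10 log₁₀(1.96×10⁵) = 52.92 dB
N = −174 + 52.92 + 3.90 = −117.18 dBm
SNR = P_sig − N = −80.3 − (−117.18) = 36.88 dB → 36.9 dB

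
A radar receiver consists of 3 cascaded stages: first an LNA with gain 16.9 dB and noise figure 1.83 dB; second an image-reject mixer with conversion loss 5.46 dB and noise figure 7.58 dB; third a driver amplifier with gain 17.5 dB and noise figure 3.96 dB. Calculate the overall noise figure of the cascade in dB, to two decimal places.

2.37 dB

Convert to linear (a loss of L dB is a gain of −L dB): F_i = 10^(NF_i/10), G_i = 10^(G_i,dB/10)
  Stage 1: F_1 = 10^(1.83/10) = 1.524, G_1 = 10^(16.9/10) = 48.98
  Stage 2: F_2 = 10^(7.58/10) = 5.728, G_2 = 10^(−5.46/10) = 0.2844
  Stage 3: F_3 = 10^(3.96/10) = 2.489, G_3 = 10^(17.5/10) = 56.23
Friis cascade:
  F = 1.524 + (5.728 − 1)/48.98 + (2.489 − 1)/13.93 = 1.727
NF = 10 log₁₀(1.727) = 2.37 dB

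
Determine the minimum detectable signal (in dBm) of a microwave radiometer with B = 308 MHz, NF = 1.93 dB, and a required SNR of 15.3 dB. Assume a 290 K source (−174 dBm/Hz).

−71.9 dBm

Sensitivity = −174 + 10 log₁₀(B) + NF + SNR_min
= −174 + 84.89 + 1.93 + 15.3
= −71.88 dBm → −71.9 dBm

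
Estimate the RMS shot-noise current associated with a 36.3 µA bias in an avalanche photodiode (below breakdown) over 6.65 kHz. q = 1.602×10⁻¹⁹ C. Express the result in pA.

I_n = √(2qI·B)
2qI·B = 2 × 1.602×10⁻¹⁹ × 3.63×10⁻⁵ × 6.65×10³ = 7.73×10⁻²⁰ A²
I_n = √(7.73×10⁻²⁰) = 2.78×10⁻¹⁰ A = 278 pA

278 pA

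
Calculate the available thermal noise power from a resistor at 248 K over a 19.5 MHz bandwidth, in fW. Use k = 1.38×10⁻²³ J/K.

P_n = kTB = 1.38×10⁻²³ × 248 × 1.95×10⁷ = 6.67×10⁻¹⁴ W = 66.7 fW

66.7 fW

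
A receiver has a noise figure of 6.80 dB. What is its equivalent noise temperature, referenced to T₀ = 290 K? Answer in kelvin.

F = 10^(6.80/10) = 4.7863
T_e = (F − 1)·T₀ = (4.7863 − 1) × 290 = 1098 K

1098 K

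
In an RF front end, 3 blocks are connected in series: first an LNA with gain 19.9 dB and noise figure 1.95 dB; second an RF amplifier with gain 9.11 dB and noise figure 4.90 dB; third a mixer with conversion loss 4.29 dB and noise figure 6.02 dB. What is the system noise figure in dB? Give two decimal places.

2.02 dB

Convert to linear (a loss of L dB is a gain of −L dB): F_i = 10^(NF_i/10), G_i = 10^(G_i,dB/10)
  Stage 1: F_1 = 10^(1.95/10) = 1.567, G_1 = 10^(19.9/10) = 97.72
  Stage 2: F_2 = 10^(4.90/10) = 3.090, G_2 = 10^(9.11/10) = 8.147
  Stage 3: F_3 = 10^(6.02/10) = 3.999, G_3 = 10^(−4.29/10) = 0.3724
Friis cascade:
  F = 1.567 + (3.090 − 1)/97.72 + (3.999 − 1)/796.2 = 1.592
NF = 10 log₁₀(1.592) = 2.02 dB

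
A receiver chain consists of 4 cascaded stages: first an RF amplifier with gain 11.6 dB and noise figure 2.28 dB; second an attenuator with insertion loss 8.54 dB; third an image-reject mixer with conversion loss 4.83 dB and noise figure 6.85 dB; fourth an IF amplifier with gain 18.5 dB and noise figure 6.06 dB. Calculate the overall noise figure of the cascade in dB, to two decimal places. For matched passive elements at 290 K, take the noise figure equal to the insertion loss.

Convert to linear (a loss of L dB is a gain of −L dB): F_i = 10^(NF_i/10), G_i = 10^(G_i,dB/10)
  Stage 1: F_1 = 10^(2.28/10) = 1.690, G_1 = 10^(11.6/10) = 14.45
  Stage 2: F_2 = 10^(8.54/10) = 7.145, G_2 = 10^(−8.54/10) = 0.1400
  Stage 3: F_3 = 10^(6.85/10) = 4.842, G_3 = 10^(−4.83/10) = 0.3289
  Stage 4: F_4 = 10^(6.06/10) = 4.036, G_4 = 10^(18.5/10) = 70.79
Friis cascade:
  F = 1.690 + (7.145 − 1)/14.45 + (4.842 − 1)/2.023 + (4.036 − 1)/0.6653 = 8.579
NF = 10 log₁₀(8.579) = 9.33 dB

9.33 dB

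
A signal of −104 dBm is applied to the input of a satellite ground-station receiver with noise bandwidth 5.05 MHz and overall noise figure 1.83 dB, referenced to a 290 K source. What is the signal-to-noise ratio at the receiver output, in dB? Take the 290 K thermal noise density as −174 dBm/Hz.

Noise floor: N = −174 + 10 log₁₀(B) + NF
10 log₁₀(5.05×10⁶) = 67.03 dB
N = −174 + 67.03 + 1.83 = −105.14 dBm
SNR = P_sig − N = −104 − (−105.14) = 1.14 dB → 1.1 dB

1.1 dB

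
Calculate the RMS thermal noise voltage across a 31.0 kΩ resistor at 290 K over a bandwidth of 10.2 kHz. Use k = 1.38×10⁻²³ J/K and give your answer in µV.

2.25 µV

V_n = √(4kTRB)
4kTRB = 4 × 1.38×10⁻²³ × 290 × 3.10×10⁴ × 1.02×10⁴ = 5.06×10⁻¹² V²
V_n = √(5.06×10⁻¹²) = 2.25×10⁻⁶ V = 2.25 µV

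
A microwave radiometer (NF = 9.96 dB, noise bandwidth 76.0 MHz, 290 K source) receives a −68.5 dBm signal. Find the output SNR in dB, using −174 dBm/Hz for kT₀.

Noise floor: N = −174 + 10 log₁₀(B) + NF
10 log₁₀(7.60×10⁷) = 78.81 dB
N = −174 + 78.81 + 9.96 = −85.23 dBm
SNR = P_sig − N = −68.5 − (−85.23) = 16.73 dB → 16.7 dB

16.7 dB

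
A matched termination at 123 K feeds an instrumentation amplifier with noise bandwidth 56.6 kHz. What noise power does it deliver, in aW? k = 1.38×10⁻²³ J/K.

96.1 aW

P_n = kTB = 1.38×10⁻²³ × 123 × 5.66×10⁴ = 9.61×10⁻¹⁷ W = 96.1 aW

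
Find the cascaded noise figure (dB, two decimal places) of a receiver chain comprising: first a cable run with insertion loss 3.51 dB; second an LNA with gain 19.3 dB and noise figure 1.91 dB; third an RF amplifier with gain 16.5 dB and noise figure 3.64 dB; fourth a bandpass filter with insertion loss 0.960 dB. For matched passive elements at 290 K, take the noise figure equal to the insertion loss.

Convert to linear (a loss of L dB is a gain of −L dB): F_i = 10^(NF_i/10), G_i = 10^(G_i,dB/10)
  Stage 1: F_1 = 10^(3.51/10) = 2.244, G_1 = 10^(−3.51/10) = 0.4457
  Stage 2: F_2 = 10^(1.91/10) = 1.552, G_2 = 10^(19.3/10) = 85.11
  Stage 3: F_3 = 10^(3.64/10) = 2.312, G_3 = 10^(16.5/10) = 44.67
  Stage 4: F_4 = 10^(0.960/10) = 1.247, G_4 = 10^(−0.960/10) = 0.8017
Friis cascade:
  F = 2.244 + (1.552 − 1)/0.4457 + (2.312 − 1)/37.93 + (1.247 − 1)/1694 = 3.518
NF = 10 log₁₀(3.518) = 5.46 dB

5.46 dB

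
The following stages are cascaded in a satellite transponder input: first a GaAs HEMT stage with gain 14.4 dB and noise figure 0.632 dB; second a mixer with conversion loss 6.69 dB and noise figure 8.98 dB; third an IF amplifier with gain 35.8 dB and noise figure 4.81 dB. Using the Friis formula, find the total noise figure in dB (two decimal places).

2.43 dB

Convert to linear (a loss of L dB is a gain of −L dB): F_i = 10^(NF_i/10), G_i = 10^(G_i,dB/10)
  Stage 1: F_1 = 10^(0.632/10) = 1.157, G_1 = 10^(14.4/10) = 27.54
  Stage 2: F_2 = 10^(8.98/10) = 7.907, G_2 = 10^(−6.69/10) = 0.2143
  Stage 3: F_3 = 10^(4.81/10) = 3.027, G_3 = 10^(35.8/10) = 3802
Friis cascade:
  F = 1.157 + (7.907 − 1)/27.54 + (3.027 − 1)/5.902 = 1.751
NF = 10 log₁₀(1.751) = 2.43 dB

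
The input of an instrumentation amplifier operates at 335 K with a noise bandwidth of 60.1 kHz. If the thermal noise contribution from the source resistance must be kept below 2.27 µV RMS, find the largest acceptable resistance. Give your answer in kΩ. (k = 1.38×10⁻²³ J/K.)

4.64 kΩ

Johnson–Nyquist: V_n = √(4kTRB) ⇒ R = V_n² / (4kTB)
4kTB = 4 × 1.38×10⁻²³ × 335 × 6.01×10⁴ = 1.11×10⁻¹⁵
R = (2.27×10⁻⁶)² / 1.11×10⁻¹⁵ = 4.64×10³ Ω = 4.64 kΩ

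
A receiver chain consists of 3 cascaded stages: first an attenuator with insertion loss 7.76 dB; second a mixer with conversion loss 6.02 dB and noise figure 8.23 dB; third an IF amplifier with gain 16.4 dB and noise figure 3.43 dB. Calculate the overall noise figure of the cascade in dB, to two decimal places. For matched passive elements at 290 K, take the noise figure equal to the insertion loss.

18.35 dB

Convert to linear (a loss of L dB is a gain of −L dB): F_i = 10^(NF_i/10), G_i = 10^(G_i,dB/10)
  Stage 1: F_1 = 10^(7.76/10) = 5.970, G_1 = 10^(−7.76/10) = 0.1675
  Stage 2: F_2 = 10^(8.23/10) = 6.653, G_2 = 10^(−6.02/10) = 0.2500
  Stage 3: F_3 = 10^(3.43/10) = 2.203, G_3 = 10^(16.4/10) = 43.65
Friis cascade:
  F = 5.970 + (6.653 − 1)/0.1675 + (2.203 − 1)/0.04188 = 68.44
NF = 10 log₁₀(68.44) = 18.35 dB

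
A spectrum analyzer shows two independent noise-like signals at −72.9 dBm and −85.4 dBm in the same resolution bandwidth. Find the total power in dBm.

−72.7 dBm

Convert to linear, add, convert back:
P₁ = 5.13×10⁻¹¹ W, P₂ = 2.88×10⁻¹² W
P_tot = 5.42×10⁻¹¹ W → 10 log₁₀(P_tot / 10⁻³) = −72.7 dBm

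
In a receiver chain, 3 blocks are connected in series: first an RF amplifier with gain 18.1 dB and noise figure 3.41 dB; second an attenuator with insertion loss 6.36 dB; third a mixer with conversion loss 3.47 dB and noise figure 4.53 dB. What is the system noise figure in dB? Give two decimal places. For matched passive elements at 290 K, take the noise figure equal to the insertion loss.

Convert to linear (a loss of L dB is a gain of −L dB): F_i = 10^(NF_i/10), G_i = 10^(G_i,dB/10)
  Stage 1: F_1 = 10^(3.41/10) = 2.193, G_1 = 10^(18.1/10) = 64.57
  Stage 2: F_2 = 10^(6.36/10) = 4.325, G_2 = 10^(−6.36/10) = 0.2312
  Stage 3: F_3 = 10^(4.53/10) = 2.838, G_3 = 10^(−3.47/10) = 0.4498
Friis cascade:
  F = 2.193 + (4.325 − 1)/64.57 + (2.838 − 1)/14.93 = 2.367
NF = 10 log₁₀(2.367) = 3.74 dB

3.74 dB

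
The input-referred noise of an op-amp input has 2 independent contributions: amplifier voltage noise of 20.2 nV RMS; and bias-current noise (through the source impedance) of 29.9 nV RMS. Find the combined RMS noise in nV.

Uncorrelated sources add in power (mean-square): V_tot = √(ΣV_i²)
V_tot = √[(2.02×10⁻⁸)² + (2.99×10⁻⁸)²] = 3.61×10⁻⁸ V = 36.1 nV

36.1 nV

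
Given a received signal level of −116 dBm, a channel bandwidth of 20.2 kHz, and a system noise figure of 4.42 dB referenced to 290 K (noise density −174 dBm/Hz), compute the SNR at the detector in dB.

Noise floor: N = −174 + 10 log₁₀(B) + NF
10 log₁₀(2.02×10⁴) = 43.05 dB
N = −174 + 43.05 + 4.42 = −126.53 dBm
SNR = P_sig − N = −116 − (−126.53) = 10.53 dB → 10.5 dB

10.5 dB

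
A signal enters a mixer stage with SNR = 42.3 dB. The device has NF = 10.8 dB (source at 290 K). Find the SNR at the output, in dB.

31.5 dB

By definition F = SNR_in/SNR_out, so in dB: SNR_out = SNR_in − NF
SNR_out = 42.3 − 10.8 = 31.5 dB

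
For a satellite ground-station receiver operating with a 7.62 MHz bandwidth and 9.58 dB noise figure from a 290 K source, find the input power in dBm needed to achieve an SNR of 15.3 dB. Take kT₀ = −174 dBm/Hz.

Sensitivity = −174 + 10 log₁₀(B) + NF + SNR_min
= −174 + 68.82 + 9.58 + 15.3
= −80.30 dBm → −80.3 dBm

−80.3 dBm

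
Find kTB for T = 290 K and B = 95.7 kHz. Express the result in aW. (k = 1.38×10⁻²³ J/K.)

383 aW

P_n = kTB = 1.38×10⁻²³ × 290 × 9.57×10⁴ = 3.83×10⁻¹⁶ W = 383 aW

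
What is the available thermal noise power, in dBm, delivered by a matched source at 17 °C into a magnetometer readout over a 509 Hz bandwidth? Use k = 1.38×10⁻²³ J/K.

T = 17 °C + 273.15 = 290.15 K
P_n = kTB = 1.38×10⁻²³ × 290.15 × 5.09×10² = 2.04×10⁻¹⁸ W
In dBm: 10 log₁₀(2.04×10⁻¹⁸ / 10⁻³) = −146.9 dBm

−146.9 dBm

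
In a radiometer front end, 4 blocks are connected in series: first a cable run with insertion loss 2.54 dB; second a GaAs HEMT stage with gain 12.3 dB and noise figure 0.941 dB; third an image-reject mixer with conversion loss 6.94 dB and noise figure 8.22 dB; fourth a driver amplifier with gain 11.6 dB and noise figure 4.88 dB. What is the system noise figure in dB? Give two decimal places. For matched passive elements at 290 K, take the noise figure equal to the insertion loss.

5.92 dB

Convert to linear (a loss of L dB is a gain of −L dB): F_i = 10^(NF_i/10), G_i = 10^(G_i,dB/10)
  Stage 1: F_1 = 10^(2.54/10) = 1.795, G_1 = 10^(−2.54/10) = 0.5572
  Stage 2: F_2 = 10^(0.941/10) = 1.242, G_2 = 10^(12.3/10) = 16.98
  Stage 3: F_3 = 10^(8.22/10) = 6.637, G_3 = 10^(−6.94/10) = 0.2023
  Stage 4: F_4 = 10^(4.88/10) = 3.076, G_4 = 10^(11.6/10) = 14.45
Friis cascade:
  F = 1.795 + (1.242 − 1)/0.5572 + (6.637 − 1)/9.462 + (3.076 − 1)/1.914 = 3.909
NF = 10 log₁₀(3.909) = 5.92 dB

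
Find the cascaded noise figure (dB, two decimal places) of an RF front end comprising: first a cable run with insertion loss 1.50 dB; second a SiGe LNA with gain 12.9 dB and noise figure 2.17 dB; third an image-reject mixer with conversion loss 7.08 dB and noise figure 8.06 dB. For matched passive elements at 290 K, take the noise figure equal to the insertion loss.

4.34 dB

Convert to linear (a loss of L dB is a gain of −L dB): F_i = 10^(NF_i/10), G_i = 10^(G_i,dB/10)
  Stage 1: F_1 = 10^(1.50/10) = 1.413, G_1 = 10^(−1.50/10) = 0.7079
  Stage 2: F_2 = 10^(2.17/10) = 1.648, G_2 = 10^(12.9/10) = 19.50
  Stage 3: F_3 = 10^(8.06/10) = 6.397, G_3 = 10^(−7.08/10) = 0.1959
Friis cascade:
  F = 1.413 + (1.648 − 1)/0.7079 + (6.397 − 1)/13.80 = 2.719
NF = 10 log₁₀(2.719) = 4.34 dB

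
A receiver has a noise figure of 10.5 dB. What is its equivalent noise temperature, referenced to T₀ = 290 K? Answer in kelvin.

2964 K

F = 10^(10.5/10) = 11.2202
T_e = (F − 1)·T₀ = (11.2202 − 1) × 290 = 2964 K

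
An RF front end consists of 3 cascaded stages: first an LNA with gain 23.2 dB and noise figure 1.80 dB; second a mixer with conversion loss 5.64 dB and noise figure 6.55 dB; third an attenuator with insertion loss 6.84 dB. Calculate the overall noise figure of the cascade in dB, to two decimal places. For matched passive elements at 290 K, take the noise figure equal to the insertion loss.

2.03 dB

Convert to linear (a loss of L dB is a gain of −L dB): F_i = 10^(NF_i/10), G_i = 10^(G_i,dB/10)
  Stage 1: F_1 = 10^(1.80/10) = 1.514, G_1 = 10^(23.2/10) = 208.9
  Stage 2: F_2 = 10^(6.55/10) = 4.519, G_2 = 10^(−5.64/10) = 0.2729
  Stage 3: F_3 = 10^(6.84/10) = 4.831, G_3 = 10^(−6.84/10) = 0.2070
Friis cascade:
  F = 1.514 + (4.519 − 1)/208.9 + (4.831 − 1)/57.02 = 1.598
NF = 10 log₁₀(1.598) = 2.03 dB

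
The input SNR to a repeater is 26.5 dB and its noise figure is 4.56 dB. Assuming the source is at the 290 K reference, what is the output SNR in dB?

By definition F = SNR_in/SNR_out, so in dB: SNR_out = SNR_in − NF
SNR_out = 26.5 − 4.56 = 21.94 dB

21.94 dB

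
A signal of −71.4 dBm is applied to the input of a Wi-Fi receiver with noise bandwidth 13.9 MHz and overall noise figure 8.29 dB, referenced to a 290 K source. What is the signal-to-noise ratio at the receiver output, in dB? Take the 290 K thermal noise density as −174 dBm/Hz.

22.9 dB

Noise floor: N = −174 + 10 log₁₀(B) + NF
10 log₁₀(1.39×10⁷) = 71.43 dB
N = −174 + 71.43 + 8.29 = −94.28 dBm
SNR = P_sig − N = −71.4 − (−94.28) = 22.88 dB → 22.9 dB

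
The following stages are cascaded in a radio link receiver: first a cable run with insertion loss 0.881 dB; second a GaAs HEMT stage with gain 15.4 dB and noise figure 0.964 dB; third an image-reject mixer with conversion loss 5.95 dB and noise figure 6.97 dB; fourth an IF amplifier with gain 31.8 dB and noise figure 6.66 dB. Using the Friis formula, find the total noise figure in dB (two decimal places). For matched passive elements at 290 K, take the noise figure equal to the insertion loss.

Convert to linear (a loss of L dB is a gain of −L dB): F_i = 10^(NF_i/10), G_i = 10^(G_i,dB/10)
  Stage 1: F_1 = 10^(0.881/10) = 1.225, G_1 = 10^(−0.881/10) = 0.8164
  Stage 2: F_2 = 10^(0.964/10) = 1.249, G_2 = 10^(15.4/10) = 34.67
  Stage 3: F_3 = 10^(6.97/10) = 4.977, G_3 = 10^(−5.95/10) = 0.2541
  Stage 4: F_4 = 10^(6.66/10) = 4.634, G_4 = 10^(31.8/10) = 1514
Friis cascade:
  F = 1.225 + (1.249 − 1)/0.8164 + (4.977 − 1)/28.31 + (4.634 − 1)/7.193 = 2.175
NF = 10 log₁₀(2.175) = 3.37 dB

3.37 dB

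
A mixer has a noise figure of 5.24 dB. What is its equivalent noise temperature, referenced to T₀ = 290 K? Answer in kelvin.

F = 10^(5.24/10) = 3.34195
T_e = (F − 1)·T₀ = (3.34195 − 1) × 290 = 679 K

679 K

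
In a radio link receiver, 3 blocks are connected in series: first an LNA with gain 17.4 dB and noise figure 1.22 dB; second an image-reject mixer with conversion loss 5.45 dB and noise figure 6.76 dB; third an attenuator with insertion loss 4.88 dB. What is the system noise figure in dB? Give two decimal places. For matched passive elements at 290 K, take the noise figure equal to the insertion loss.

1.83 dB

Convert to linear (a loss of L dB is a gain of −L dB): F_i = 10^(NF_i/10), G_i = 10^(G_i,dB/10)
  Stage 1: F_1 = 10^(1.22/10) = 1.324, G_1 = 10^(17.4/10) = 54.95
  Stage 2: F_2 = 10^(6.76/10) = 4.742, G_2 = 10^(−5.45/10) = 0.2851
  Stage 3: F_3 = 10^(4.88/10) = 3.076, G_3 = 10^(−4.88/10) = 0.3251
Friis cascade:
  F = 1.324 + (4.742 − 1)/54.95 + (3.076 − 1)/15.67 = 1.525
NF = 10 log₁₀(1.525) = 1.83 dB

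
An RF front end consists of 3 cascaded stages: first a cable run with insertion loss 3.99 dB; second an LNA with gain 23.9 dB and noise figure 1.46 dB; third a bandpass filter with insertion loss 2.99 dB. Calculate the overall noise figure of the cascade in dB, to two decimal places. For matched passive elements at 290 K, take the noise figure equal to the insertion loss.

5.46 dB

Convert to linear (a loss of L dB is a gain of −L dB): F_i = 10^(NF_i/10), G_i = 10^(G_i,dB/10)
  Stage 1: F_1 = 10^(3.99/10) = 2.506, G_1 = 10^(−3.99/10) = 0.3990
  Stage 2: F_2 = 10^(1.46/10) = 1.400, G_2 = 10^(23.9/10) = 245.5
  Stage 3: F_3 = 10^(2.99/10) = 1.991, G_3 = 10^(−2.99/10) = 0.5023
Friis cascade:
  F = 2.506 + (1.400 − 1)/0.3990 + (1.991 − 1)/97.95 = 3.518
NF = 10 log₁₀(3.518) = 5.46 dB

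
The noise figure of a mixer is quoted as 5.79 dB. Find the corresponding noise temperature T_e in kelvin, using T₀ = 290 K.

810 K

F = 10^(5.79/10) = 3.79315
T_e = (F − 1)·T₀ = (3.79315 − 1) × 290 = 810 K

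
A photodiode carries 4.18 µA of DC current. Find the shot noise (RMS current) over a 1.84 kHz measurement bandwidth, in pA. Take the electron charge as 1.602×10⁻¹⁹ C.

I_n = √(2qI·B)
2qI·B = 2 × 1.602×10⁻¹⁹ × 4.18×10⁻⁶ × 1.84×10³ = 2.46×10⁻²¹ A²
I_n = √(2.46×10⁻²¹) = 4.96×10⁻¹¹ A = 49.6 pA

49.6 pA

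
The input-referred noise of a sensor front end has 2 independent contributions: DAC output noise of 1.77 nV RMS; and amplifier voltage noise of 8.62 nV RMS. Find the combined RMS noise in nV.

Uncorrelated sources add in power (mean-square): V_tot = √(ΣV_i²)
V_tot = √[(1.77×10⁻⁹)² + (8.62×10⁻⁹)²] = 8.80×10⁻⁹ V = 8.80 nV

8.80 nV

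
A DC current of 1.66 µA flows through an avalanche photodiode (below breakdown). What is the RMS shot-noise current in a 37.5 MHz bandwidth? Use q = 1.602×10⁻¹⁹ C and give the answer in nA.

4.47 nA

I_n = √(2qI·B)
2qI·B = 2 × 1.602×10⁻¹⁹ × 1.66×10⁻⁶ × 3.75×10⁷ = 1.99×10⁻¹⁷ A²
I_n = √(1.99×10⁻¹⁷) = 4.47×10⁻⁹ A = 4.47 nA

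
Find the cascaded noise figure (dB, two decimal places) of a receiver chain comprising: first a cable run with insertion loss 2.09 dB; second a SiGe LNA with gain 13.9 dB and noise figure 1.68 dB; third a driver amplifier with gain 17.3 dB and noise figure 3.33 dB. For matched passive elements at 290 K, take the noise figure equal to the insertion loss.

3.91 dB

Convert to linear (a loss of L dB is a gain of −L dB): F_i = 10^(NF_i/10), G_i = 10^(G_i,dB/10)
  Stage 1: F_1 = 10^(2.09/10) = 1.618, G_1 = 10^(−2.09/10) = 0.6180
  Stage 2: F_2 = 10^(1.68/10) = 1.472, G_2 = 10^(13.9/10) = 24.55
  Stage 3: F_3 = 10^(3.33/10) = 2.153, G_3 = 10^(17.3/10) = 53.70
Friis cascade:
  F = 1.618 + (1.472 − 1)/0.6180 + (2.153 − 1)/15.17 = 2.458
NF = 10 log₁₀(2.458) = 3.91 dB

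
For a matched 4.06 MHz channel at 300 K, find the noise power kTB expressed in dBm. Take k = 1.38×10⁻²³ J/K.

P_n = kTB = 1.38×10⁻²³ × 300 × 4.06×10⁶ = 1.68×10⁻¹⁴ W
In dBm: 10 log₁₀(1.68×10⁻¹⁴ / 10⁻³) = −107.7 dBm

−107.7 dBm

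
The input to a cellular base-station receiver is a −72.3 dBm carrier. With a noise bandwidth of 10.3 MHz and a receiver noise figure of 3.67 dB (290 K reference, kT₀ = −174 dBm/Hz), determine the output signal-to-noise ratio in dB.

27.9 dB

Noise floor: N = −174 + 10 log₁₀(B) + NF
10 log₁₀(1.03×10⁷) = 70.13 dB
N = −174 + 70.13 + 3.67 = −100.20 dBm
SNR = P_sig − N = −72.3 − (−100.20) = 27.90 dB → 27.9 dB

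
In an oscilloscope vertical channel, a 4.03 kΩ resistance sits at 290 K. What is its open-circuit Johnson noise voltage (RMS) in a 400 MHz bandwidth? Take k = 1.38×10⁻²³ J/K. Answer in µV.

161 µV

V_n = √(4kTRB)
4kTRB = 4 × 1.38×10⁻²³ × 290 × 4.03×10³ × 4.00×10⁸ = 2.58×10⁻⁸ V²
V_n = √(2.58×10⁻⁸) = 1.61×10⁻⁴ V = 161 µV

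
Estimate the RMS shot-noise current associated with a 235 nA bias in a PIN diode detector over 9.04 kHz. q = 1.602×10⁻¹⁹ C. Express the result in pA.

I_n = √(2qI·B)
2qI·B = 2 × 1.602×10⁻¹⁹ × 2.35×10⁻⁷ × 9.04×10³ = 6.81×10⁻²² A²
I_n = √(6.81×10⁻²²) = 2.61×10⁻¹¹ A = 26.1 pA

26.1 pA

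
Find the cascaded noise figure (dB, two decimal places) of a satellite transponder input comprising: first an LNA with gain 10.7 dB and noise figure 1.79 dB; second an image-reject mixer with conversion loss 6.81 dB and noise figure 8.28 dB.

3.01 dB

Convert to linear (a loss of L dB is a gain of −L dB): F_i = 10^(NF_i/10), G_i = 10^(G_i,dB/10)
  Stage 1: F_1 = 10^(1.79/10) = 1.510, G_1 = 10^(10.7/10) = 11.75
  Stage 2: F_2 = 10^(8.28/10) = 6.730, G_2 = 10^(−6.81/10) = 0.2084
Friis cascade:
  F = 1.510 + (6.730 − 1)/11.75 = 1.998
NF = 10 log₁₀(1.998) = 3.01 dB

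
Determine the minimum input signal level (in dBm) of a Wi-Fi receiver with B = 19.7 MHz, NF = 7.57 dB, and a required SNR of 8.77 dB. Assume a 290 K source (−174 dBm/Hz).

−84.7 dBm

Sensitivity = −174 + 10 log₁₀(B) + NF + SNR_min
= −174 + 72.94 + 7.57 + 8.77
= −84.72 dBm → −84.7 dBm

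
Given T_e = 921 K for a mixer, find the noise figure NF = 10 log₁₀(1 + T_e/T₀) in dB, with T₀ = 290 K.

6.21 dB

F = 1 + T_e/T₀ = 1 + 921/290 = 4.17586
NF = 10 log₁₀(4.17586) = 6.21 dB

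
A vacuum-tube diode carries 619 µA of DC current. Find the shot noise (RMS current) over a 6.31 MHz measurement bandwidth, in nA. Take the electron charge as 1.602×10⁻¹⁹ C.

35.4 nA

I_n = √(2qI·B)
2qI·B = 2 × 1.602×10⁻¹⁹ × 6.19×10⁻⁴ × 6.31×10⁶ = 1.25×10⁻¹⁵ A²
I_n = √(1.25×10⁻¹⁵) = 3.54×10⁻⁸ A = 35.4 nA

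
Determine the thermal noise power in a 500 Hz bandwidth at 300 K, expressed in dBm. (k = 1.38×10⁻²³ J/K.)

−146.8 dBm

P_n = kTB = 1.38×10⁻²³ × 300 × 5.00×10² = 2.07×10⁻¹⁸ W
In dBm: 10 log₁₀(2.07×10⁻¹⁸ / 10⁻³) = −146.8 dBm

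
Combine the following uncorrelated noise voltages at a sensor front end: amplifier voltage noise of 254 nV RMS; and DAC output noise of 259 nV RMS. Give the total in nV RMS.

Uncorrelated sources add in power (mean-square): V_tot = √(ΣV_i²)
V_tot = √[(2.54×10⁻⁷)² + (2.59×10⁻⁷)²] = 3.63×10⁻⁷ V = 363 nV

363 nV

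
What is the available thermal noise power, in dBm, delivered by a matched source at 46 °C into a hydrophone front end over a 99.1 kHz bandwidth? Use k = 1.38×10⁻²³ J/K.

T = 46 °C + 273.15 = 319.15 K
P_n = kTB = 1.38×10⁻²³ × 319.15 × 9.91×10⁴ = 4.36×10⁻¹⁶ W
In dBm: 10 log₁₀(4.36×10⁻¹⁶ / 10⁻³) = −123.6 dBm

−123.6 dBm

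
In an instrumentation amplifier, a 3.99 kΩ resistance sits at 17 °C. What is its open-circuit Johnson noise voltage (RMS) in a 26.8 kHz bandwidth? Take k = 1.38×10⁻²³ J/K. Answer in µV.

T = 17 °C + 273.15 = 290.15 K
V_n = √(4kTRB)
4kTRB = 4 × 1.38×10⁻²³ × 290.15 × 3.99×10³ × 2.68×10⁴ = 1.71×10⁻¹² V²
V_n = √(1.71×10⁻¹²) = 1.31×10⁻⁶ V = 1.31 µV

1.31 µV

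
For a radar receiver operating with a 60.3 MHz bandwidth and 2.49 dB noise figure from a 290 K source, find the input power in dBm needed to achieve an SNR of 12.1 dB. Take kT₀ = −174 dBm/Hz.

Sensitivity = −174 + 10 log₁₀(B) + NF + SNR_min
= −174 + 77.8 + 2.49 + 12.1
= −81.61 dBm → −81.6 dBm

−81.6 dBm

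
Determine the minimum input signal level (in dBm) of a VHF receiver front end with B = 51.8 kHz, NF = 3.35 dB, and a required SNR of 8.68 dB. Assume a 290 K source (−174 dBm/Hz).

−114.8 dBm

Sensitivity = −174 + 10 log₁₀(B) + NF + SNR_min
= −174 + 47.14 + 3.35 + 8.68
= −114.83 dBm → −114.8 dBm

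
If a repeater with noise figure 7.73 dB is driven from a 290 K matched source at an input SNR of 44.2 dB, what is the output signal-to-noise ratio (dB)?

36.47 dB

By definition F = SNR_in/SNR_out, so in dB: SNR_out = SNR_in − NF
SNR_out = 44.2 − 7.73 = 36.47 dB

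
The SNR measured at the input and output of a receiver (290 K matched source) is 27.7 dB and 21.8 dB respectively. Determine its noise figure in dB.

NF (dB) = SNR_in(dB) − SNR_out(dB) when the source is at T₀
NF = 27.7 − 21.8 = 5.9 dB

5.9 dB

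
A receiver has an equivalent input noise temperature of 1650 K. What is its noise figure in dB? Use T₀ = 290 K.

F = 1 + T_e/T₀ = 1 + 1650/290 = 6.68966
NF = 10 log₁₀(6.68966) = 8.25 dB

8.25 dB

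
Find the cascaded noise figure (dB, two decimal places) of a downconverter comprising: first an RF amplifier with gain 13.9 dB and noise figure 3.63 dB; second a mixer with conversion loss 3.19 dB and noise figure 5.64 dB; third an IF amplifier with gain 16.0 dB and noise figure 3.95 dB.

Convert to linear (a loss of L dB is a gain of −L dB): F_i = 10^(NF_i/10), G_i = 10^(G_i,dB/10)
  Stage 1: F_1 = 10^(3.63/10) = 2.307, G_1 = 10^(13.9/10) = 24.55
  Stage 2: F_2 = 10^(5.64/10) = 3.664, G_2 = 10^(−3.19/10) = 0.4797
  Stage 3: F_3 = 10^(3.95/10) = 2.483, G_3 = 10^(16.0/10) = 39.81
Friis cascade:
  F = 2.307 + (3.664 − 1)/24.55 + (2.483 − 1)/11.78 = 2.541
NF = 10 log₁₀(2.541) = 4.05 dB

4.05 dB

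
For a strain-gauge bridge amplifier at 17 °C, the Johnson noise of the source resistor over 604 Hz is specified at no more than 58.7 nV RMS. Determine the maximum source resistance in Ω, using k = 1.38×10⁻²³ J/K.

356 Ω

T = 17 °C + 273.15 = 290.15 K
Johnson–Nyquist: V_n = √(4kTRB) ⇒ R = V_n² / (4kTB)
4kTB = 4 × 1.38×10⁻²³ × 290.15 × 6.04×10² = 9.67×10⁻¹⁸
R = (5.87×10⁻⁸)² / 9.67×10⁻¹⁸ = 3.56×10² Ω = 356 Ω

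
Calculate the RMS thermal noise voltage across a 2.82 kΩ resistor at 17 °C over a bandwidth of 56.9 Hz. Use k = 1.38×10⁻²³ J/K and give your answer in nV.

T = 17 °C + 273.15 = 290.15 K
V_n = √(4kTRB)
4kTRB = 4 × 1.38×10⁻²³ × 290.15 × 2.82×10³ × 5.69×10¹ = 2.57×10⁻¹⁵ V²
V_n = √(2.57×10⁻¹⁵) = 5.07×10⁻⁸ V = 50.7 nV

50.7 nV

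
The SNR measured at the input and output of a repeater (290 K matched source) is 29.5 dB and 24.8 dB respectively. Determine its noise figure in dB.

4.7 dB

NF (dB) = SNR_in(dB) − SNR_out(dB) when the source is at T₀
NF = 29.5 − 24.8 = 4.7 dB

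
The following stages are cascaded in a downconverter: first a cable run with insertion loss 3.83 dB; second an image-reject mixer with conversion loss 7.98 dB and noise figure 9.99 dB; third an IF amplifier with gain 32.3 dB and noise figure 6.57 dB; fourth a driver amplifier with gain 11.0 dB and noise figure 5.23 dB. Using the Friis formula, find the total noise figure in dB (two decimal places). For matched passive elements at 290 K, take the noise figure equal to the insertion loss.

Convert to linear (a loss of L dB is a gain of −L dB): F_i = 10^(NF_i/10), G_i = 10^(G_i,dB/10)
  Stage 1: F_1 = 10^(3.83/10) = 2.415, G_1 = 10^(−3.83/10) = 0.4140
  Stage 2: F_2 = 10^(9.99/10) = 9.977, G_2 = 10^(−7.98/10) = 0.1592
  Stage 3: F_3 = 10^(6.57/10) = 4.539, G_3 = 10^(32.3/10) = 1698
  Stage 4: F_4 = 10^(5.23/10) = 3.334, G_4 = 10^(11.0/10) = 12.59
Friis cascade:
  F = 2.415 + (9.977 − 1)/0.4140 + (4.539 − 1)/0.06592 + (3.334 − 1)/111.9 = 77.81
NF = 10 log₁₀(77.81) = 18.91 dB

18.91 dB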